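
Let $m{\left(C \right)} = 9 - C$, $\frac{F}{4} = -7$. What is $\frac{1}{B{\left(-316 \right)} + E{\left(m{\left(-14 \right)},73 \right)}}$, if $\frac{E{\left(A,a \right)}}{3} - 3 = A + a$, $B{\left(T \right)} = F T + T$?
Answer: $\frac{1}{8829} \approx 0.00011326$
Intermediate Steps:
$F = -28$ ($F = 4 \left(-7\right) = -28$)
$B{\left(T \right)} = - 27 T$ ($B{\left(T \right)} = - 28 T + T = - 27 T$)
$E{\left(A,a \right)} = 9 + 3 A + 3 a$ ($E{\left(A,a \right)} = 9 + 3 \left(A + a\right) = 9 + \left(3 A + 3 a\right) = 9 + 3 A + 3 a$)
$\frac{1}{B{\left(-316 \right)} + E{\left(m{\left(-14 \right)},73 \right)}} = \frac{1}{\left(-27\right) \left(-316\right) + \left(9 + 3 \left(9 - -14\right) + 3 \cdot 73\right)} = \frac{1}{8532 + \left(9 + 3 \left(9 + 14\right) + 219\right)} = \frac{1}{8532 + \left(9 + 3 \cdot 23 + 219\right)} = \frac{1}{8532 + \left(9 + 69 + 219\right)} = \frac{1}{8532 + 297} = \frac{1}{8829}$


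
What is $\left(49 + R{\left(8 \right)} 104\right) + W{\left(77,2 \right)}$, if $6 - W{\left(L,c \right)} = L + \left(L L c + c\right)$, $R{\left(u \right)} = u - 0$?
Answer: $-11050$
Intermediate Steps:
$R{\left(u \right)} = u$ ($R{\left(u \right)} = u + 0 = u$)
$W{\left(L,c \right)} = 6 - L - c - c L^{2}$ ($W{\left(L,c \right)} = 6 - \left(L + \left(L L c + c\right)\right) = 6 - \left(L + \left(L^{2} c + c\right)\right) = 6 - \left(L + \left(c L^{2} + c\right)\right) = 6 - \left(L + \left(c + c L^{2}\right)\right) = 6 - \left(L + c + c L^{2}\right) = 6 - L - c - c L^{2}$)
$\left(49 + R{\left(8 \right)} 104\right) + W{\left(77,2 \right)} = \left(49 + 8 \cdot 104\right) - \left(73 + 11858\right) = \left(49 + 832\right) - \left(73 + 11858\right) = 881 - 11931 = -11050$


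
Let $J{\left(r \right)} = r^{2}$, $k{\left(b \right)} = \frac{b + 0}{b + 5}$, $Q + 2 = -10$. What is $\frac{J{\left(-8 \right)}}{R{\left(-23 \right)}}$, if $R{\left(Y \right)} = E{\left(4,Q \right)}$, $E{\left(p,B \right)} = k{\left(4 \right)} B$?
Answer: $-12$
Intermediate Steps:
$Q = -12$ ($Q = -2 - 10 = -12$)
$k{\left(b \right)} = \frac{b}{5 + b}$
$E{\left(p,B \right)} = \frac{4 B}{9}$ ($E{\left(p,B \right)} = \frac{4}{5 + 4} B = \frac{4}{9} B = 4 \cdot \frac{1}{9} B = \frac{4 B}{9}$)
$R{\left(Y \right)} = - \frac{16}{3}$ ($R{\left(Y \right)} = \frac{4}{9} \left(-12\right) = - \frac{16}{3}$)
$\frac{J{\left(-8 \right)}}{R{\left(-23 \right)}} = \frac{\left(-8\right)^{2}}{- \frac{16}{3}} = 64 \left(- \frac{3}{16}\right) = -12$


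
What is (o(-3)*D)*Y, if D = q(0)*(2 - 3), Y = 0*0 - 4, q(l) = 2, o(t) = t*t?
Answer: 72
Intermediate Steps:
o(t) = t**2
Y = -4 (Y = 0 - 4 = -4)
D = -2 (D = 2*(2 - 3) = 2*(-1) = -2)
(o(-3)*D)*Y = ((-3)**2*(-2))*(-4) = (9*(-2))*(-4) = -18*(-4) = 72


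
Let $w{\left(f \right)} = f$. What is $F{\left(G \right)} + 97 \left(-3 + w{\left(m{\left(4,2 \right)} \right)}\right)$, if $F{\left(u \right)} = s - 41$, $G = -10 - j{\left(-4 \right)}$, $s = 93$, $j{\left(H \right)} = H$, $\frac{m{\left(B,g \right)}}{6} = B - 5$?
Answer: $-821$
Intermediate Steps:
$m{\left(B,g \right)} = -30 + 6 B$ ($m{\left(B,g \right)} = 6 \left(B - 5\right) = 6 \left(-5 + B\right) = -30 + 6 B$)
$G = -6$ ($G = -10 - -4 = -10 + 4 = -6$)
$F{\left(u \right)} = 52$ ($F{\left(u \right)} = 93 - 41 = 52$)
$F{\left(G \right)} + 97 \left(-3 + w{\left(m{\left(4,2 \right)} \right)}\right) = 52 + 97 \left(-3 + \left(-30 + 6 \cdot 4\right)\right) = 52 + 97 \left(-3 + \left(-30 + 24\right)\right) = 52 + 97 \left(-3 - 6\right) = 52 + 97 \left(-9\right) = 52 - 873 = -821$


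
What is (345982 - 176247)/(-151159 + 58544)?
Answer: -33947/18523 ≈ -1.8327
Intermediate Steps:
(345982 - 176247)/(-151159 + 58544) = 169735/(-92615) = 169735*(-1/92615) = -33947/18523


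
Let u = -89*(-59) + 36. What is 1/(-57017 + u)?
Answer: -1/51730 ≈ -1.9331e-5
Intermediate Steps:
u = 5287 (u = 5251 + 36 = 5287)
1/(-57017 + u) = 1/(-57017 + 5287) = 1/(-51730) = -1/51730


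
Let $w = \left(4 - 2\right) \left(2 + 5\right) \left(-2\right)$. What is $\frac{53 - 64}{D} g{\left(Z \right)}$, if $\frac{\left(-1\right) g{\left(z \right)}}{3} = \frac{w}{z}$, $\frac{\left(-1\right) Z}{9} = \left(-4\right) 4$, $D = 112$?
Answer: $- \frac{11}{192} \approx -0.057292$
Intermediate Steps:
$w = -28$ ($w = 2 \cdot 7 \left(-2\right) = 14 \left(-2\right) = -28$)
$Z = 144$ ($Z = - 9 \left(\left(-4\right) 4\right) = \left(-9\right) \left(-16\right) = 144$)
$g{\left(z \right)} = \frac{84}{z}$ ($g{\left(z \right)} = - 3 \left(- \frac{28}{z}\right) = \frac{84}{z}$)
$\frac{53 - 64}{D} g{\left(Z \right)} = \frac{53 - 64}{112} \cdot \frac{84}{144} = \left(-11\right) \frac{1}{112} \cdot 84 \cdot \frac{1}{144} = \left(- \frac{11}{112}\right) \frac{7}{12} = - \frac{11}{192}$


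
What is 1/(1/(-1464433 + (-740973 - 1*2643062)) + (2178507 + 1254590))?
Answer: 4848468/16645260945395 ≈ 2.9128e-7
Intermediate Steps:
1/(1/(-1464433 + (-740973 - 1*2643062)) + (2178507 + 1254590)) = 1/(1/(-1464433 + (-740973 - 2643062)) + 3433097) = 1/(1/(-1464433 - 3384035) + 3433097) = 1/(1/(-4848468) + 3433097) = 1/(-1/4848468 + 3433097) = 1/(16645260945395/4848468) = 4848468/16645260945395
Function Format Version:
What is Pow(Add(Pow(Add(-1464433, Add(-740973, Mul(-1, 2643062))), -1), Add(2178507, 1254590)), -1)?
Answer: Rational(4848468, 16645260945395) ≈ 2.9128e-7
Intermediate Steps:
Pow(Add(Pow(Add(-1464433, Add(-740973, Mul(-1, 2643062))), -1), Add(2178507, 1254590)), -1) = Pow(Add(Pow(Add(-1464433, Add(-740973, -2643062)), -1), 3433097), -1) = Pow(Add(Pow(Add(-1464433, -3384035), -1), 3433097), -1) = Pow(Add(Pow(-4848468, -1), 3433097), -1) = Pow(Add(Rational(-1, 4848468), 3433097), -1) = Pow(Rational(16645260945395, 4848468), -1) = Rational(4848468, 16645260945395)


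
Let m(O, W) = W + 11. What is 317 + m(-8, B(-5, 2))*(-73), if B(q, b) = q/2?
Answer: -607/2 ≈ -303.50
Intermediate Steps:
B(q, b) = q/2 (B(q, b) = q*(1/2) = q/2)
m(O, W) = 11 + W
317 + m(-8, B(-5, 2))*(-73) = 317 + (11 + (1/2)*(-5))*(-73) = 317 + (11 - 5/2)*(-73) = 317 + (17/2)*(-73) = 317 - 1241/2 = -607/2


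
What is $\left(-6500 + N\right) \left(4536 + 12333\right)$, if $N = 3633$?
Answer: $-48363423$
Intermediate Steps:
$\left(-6500 + N\right) \left(4536 + 12333\right) = \left(-6500 + 3633\right) \left(4536 + 12333\right) = \left(-2867\right) 16869 = -48363423$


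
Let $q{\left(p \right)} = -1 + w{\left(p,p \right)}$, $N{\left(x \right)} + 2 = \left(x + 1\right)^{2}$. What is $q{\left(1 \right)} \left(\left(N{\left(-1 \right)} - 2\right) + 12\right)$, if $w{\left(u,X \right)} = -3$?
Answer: $-32$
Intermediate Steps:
$N{\left(x \right)} = -2 + \left(1 + x\right)^{2}$ ($N{\left(x \right)} = -2 + \left(x + 1\right)^{2} = -2 + \left(1 + x\right)^{2}$)
$q{\left(p \right)} = -4$ ($q{\left(p \right)} = -1 - 3 = -4$)
$q{\left(1 \right)} \left(\left(N{\left(-1 \right)} - 2\right) + 12\right) = - 4 \left(\left(\left(-2 + \left(1 - 1\right)^{2}\right) - 2\right) + 12\right) = - 4 \left(\left(\left(-2 + 0^{2}\right) - 2\right) + 12\right) = - 4 \left(\left(\left(-2 + 0\right) - 2\right) + 12\right) = - 4 \left(\left(-2 - 2\right) + 12\right) = - 4 \left(-4 + 12\right) = \left(-4\right) 8 = -32$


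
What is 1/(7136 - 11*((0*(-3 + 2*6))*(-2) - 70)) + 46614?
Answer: 368530285/7906 ≈ 46614.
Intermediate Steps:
1/(7136 - 11*((0*(-3 + 2*6))*(-2) - 70)) + 46614 = 1/(7136 - 11*((0*(-3 + 12))*(-2) - 70)) + 46614 = 1/(7136 - 11*((0*9)*(-2) - 70)) + 46614 = 1/(7136 - 11*(0*(-2) - 70)) + 46614 = 1/(7136 - 11*(0 - 70)) + 46614 = 1/(7136 - 11*(-70)) + 46614 = 1/(7136 + 770) + 46614 = 1/7906 + 46614 = 368530285/7906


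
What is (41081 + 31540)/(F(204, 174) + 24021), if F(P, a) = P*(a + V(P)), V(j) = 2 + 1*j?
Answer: 24207/33847 ≈ 0.71519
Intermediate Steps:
V(j) = 2 + j
F(P, a) = P*(2 + P + a) (F(P, a) = P*(a + (2 + P)) = P*(2 + P + a))
(41081 + 31540)/(F(204, 174) + 24021) = (41081 + 31540)/(204*(2 + 204 + 174) + 24021) = 72621/(204*380 + 24021) = 72621/(77520 + 24021) = 72621/101541 = 72621*(1/101541) = 24207/33847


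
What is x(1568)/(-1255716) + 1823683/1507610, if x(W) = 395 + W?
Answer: 7573074449/6268642380 ≈ 1.2081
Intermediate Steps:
x(1568)/(-1255716) + 1823683/1507610 = (395 + 1568)/(-1255716) + 1823683/1507610 = 1963*(-1/1255716) + 1823683*(1/1507610) = -13/8316 + 1823683/1507610 = 7573074449/6268642380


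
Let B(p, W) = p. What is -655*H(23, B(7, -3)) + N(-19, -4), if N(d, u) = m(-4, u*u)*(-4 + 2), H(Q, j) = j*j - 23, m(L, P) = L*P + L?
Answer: -16894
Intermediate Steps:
m(L, P) = L + L*P
H(Q, j) = -23 + j**2 (H(Q, j) = j**2 - 23 = -23 + j**2)
N(d, u) = 8 + 8*u**2 (N(d, u) = (-4*(1 + u*u))*(-4 + 2) = -4*(1 + u**2)*(-2) = (-4 - 4*u**2)*(-2) = 8 + 8*u**2)
-655*H(23, B(7, -3)) + N(-19, -4) = -655*(-23 + 7**2) + (8 + 8*(-4)**2) = -655*(-23 + 49) + (8 + 8*16) = -655*26 + (8 + 128) = -17030 + 136 = -16894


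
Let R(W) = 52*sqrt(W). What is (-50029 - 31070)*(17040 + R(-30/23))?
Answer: -1381926960 - 4217148*I*sqrt(690)/23 ≈ -1.3819e+9 - 4.8163e+6*I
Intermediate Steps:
(-50029 - 31070)*(17040 + R(-30/23)) = (-50029 - 31070)*(17040 + 52*sqrt(-30/23)) = -81099*(17040 + 52*sqrt(-30*1/23)) = -81099*(17040 + 52*sqrt(-30/23)) = -81099*(17040 + 52*(I*sqrt(690)/23)) = -81099*(17040 + 52*I*sqrt(690)/23) = -1381926960 - 4217148*I*sqrt(690)/23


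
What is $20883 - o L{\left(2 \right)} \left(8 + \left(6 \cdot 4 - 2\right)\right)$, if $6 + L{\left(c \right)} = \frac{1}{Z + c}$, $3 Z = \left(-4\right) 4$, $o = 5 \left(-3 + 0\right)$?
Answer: $18048$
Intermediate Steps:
$o = -15$ ($o = 5 \left(-3\right) = -15$)
$Z = - \frac{16}{3}$ ($Z = \frac{\left(-4\right) 4}{3} = \frac{1}{3} \left(-16\right) = - \frac{16}{3} \approx -5.3333$)
$L{\left(c \right)} = -6 + \frac{1}{- \frac{16}{3} + c}$
$20883 - o L{\left(2 \right)} \left(8 + \left(6 \cdot 4 - 2\right)\right) = 20883 - - 15 \frac{9 \left(11 - 4\right)}{-16 + 3 \cdot 2} \left(8 + \left(6 \cdot 4 - 2\right)\right) = 20883 - - 15 \frac{9 \left(11 - 4\right)}{-16 + 6} \left(8 + \left(24 - 2\right)\right) = 20883 - - 15 \cdot 9 \frac{1}{-10} \cdot 7 \left(8 + 22\right) = 20883 - - 15 \cdot 9 \left(- \frac{1}{10}\right) 7 \cdot 30 = 20883 - - 15 \left(\left(- \frac{63}{10}\right) 30\right) = 20883 - \left(-15\right) \left(-189\right) = 20883 - 2835 = 18048$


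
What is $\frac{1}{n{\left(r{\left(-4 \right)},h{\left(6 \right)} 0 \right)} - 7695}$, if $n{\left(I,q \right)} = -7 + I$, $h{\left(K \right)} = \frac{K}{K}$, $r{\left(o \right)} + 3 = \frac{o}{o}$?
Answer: $- \frac{1}{7704} \approx -0.0001298$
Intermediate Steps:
$r{\left(o \right)} = -2$ ($r{\left(o \right)} = -3 + \frac{o}{o} = -3 + 1 = -2$)
$h{\left(K \right)} = 1$
$\frac{1}{n{\left(r{\left(-4 \right)},h{\left(6 \right)} 0 \right)} - 7695} = \frac{1}{\left(-7 - 2\right) - 7695} = \frac{1}{-9 - 7695} = \frac{1}{-7704} = - \frac{1}{7704}$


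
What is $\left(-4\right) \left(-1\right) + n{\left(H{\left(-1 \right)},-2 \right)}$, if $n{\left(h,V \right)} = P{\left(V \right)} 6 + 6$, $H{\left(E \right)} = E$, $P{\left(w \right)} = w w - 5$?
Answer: $4$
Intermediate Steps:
$P{\left(w \right)} = -5 + w^{2}$ ($P{\left(w \right)} = w^{2} - 5 = -5 + w^{2}$)
$n{\left(h,V \right)} = -24 + 6 V^{2}$ ($n{\left(h,V \right)} = \left(-5 + V^{2}\right) 6 + 6 = \left(-30 + 6 V^{2}\right) + 6 = -24 + 6 V^{2}$)
$\left(-4\right) \left(-1\right) + n{\left(H{\left(-1 \right)},-2 \right)} = \left(-4\right) \left(-1\right) - \left(24 - 6 \left(-2\right)^{2}\right) = 4 + \left(-24 + 6 \cdot 4\right) = 4 + \left(-24 + 24\right) = 4 + 0 = 4$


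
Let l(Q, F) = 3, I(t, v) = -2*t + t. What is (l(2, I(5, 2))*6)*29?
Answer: 522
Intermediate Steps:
I(t, v) = -t
(l(2, I(5, 2))*6)*29 = (3*6)*29 = 18*29 = 522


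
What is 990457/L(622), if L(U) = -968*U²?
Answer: -990457/374503712 ≈ -0.0026447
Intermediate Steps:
990457/L(622) = 990457/((-968*622²)) = 990457/((-968*386884)) = 990457/(-374503712) = 990457*(-1/374503712) = -990457/374503712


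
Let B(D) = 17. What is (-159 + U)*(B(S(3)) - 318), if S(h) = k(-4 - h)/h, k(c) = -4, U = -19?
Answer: 53578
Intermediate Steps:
S(h) = -4/h
(-159 + U)*(B(S(3)) - 318) = (-159 - 19)*(17 - 318) = -178*(-301) = 53578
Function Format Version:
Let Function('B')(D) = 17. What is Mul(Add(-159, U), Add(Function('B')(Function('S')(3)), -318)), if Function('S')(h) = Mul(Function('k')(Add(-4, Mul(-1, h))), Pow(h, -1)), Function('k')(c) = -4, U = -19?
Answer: 53578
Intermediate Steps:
Function('S')(h) = Mul(-4, Pow(h, -1))
Mul(Add(-159, U), Add(Function('B')(Function('S')(3)), -318)) = Mul(Add(-159, -19), Add(17, -318)) = Mul(-178, -301) = 53578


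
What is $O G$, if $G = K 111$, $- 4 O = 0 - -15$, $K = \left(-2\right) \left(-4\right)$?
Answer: $-3330$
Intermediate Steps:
$K = 8$
$O = - \frac{15}{4}$ ($O = - \frac{0 - -15}{4} = - \frac{0 + 15}{4} = \left(- \frac{1}{4}\right) 15 = - \frac{15}{4} \approx -3.75$)
$G = 888$ ($G = 8 \cdot 111 = 888$)
$O G = \left(- \frac{15}{4}\right) 888 = -3330$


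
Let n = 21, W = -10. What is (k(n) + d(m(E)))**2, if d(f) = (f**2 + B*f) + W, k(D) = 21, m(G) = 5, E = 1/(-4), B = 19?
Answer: 17161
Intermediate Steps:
E = -1/4 ≈ -0.25000
d(f) = -10 + f**2 + 19*f (d(f) = (f**2 + 19*f) - 10 = -10 + f**2 + 19*f)
(k(n) + d(m(E)))**2 = (21 + (-10 + 5**2 + 19*5))**2 = (21 + (-10 + 25 + 95))**2 = (21 + 110)**2 = 131**2 = 17161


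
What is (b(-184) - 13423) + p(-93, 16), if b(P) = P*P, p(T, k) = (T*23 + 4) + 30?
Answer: 18328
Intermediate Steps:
p(T, k) = 34 + 23*T (p(T, k) = (23*T + 4) + 30 = (4 + 23*T) + 30 = 34 + 23*T)
b(P) = P²
(b(-184) - 13423) + p(-93, 16) = ((-184)² - 13423) + (34 + 23*(-93)) = (33856 - 13423) + (34 - 2139) = 20433 - 2105 = 18328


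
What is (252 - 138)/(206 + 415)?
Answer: 38/207 ≈ 0.18357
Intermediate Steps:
(252 - 138)/(206 + 415) = 114/621 = 114*(1/621) = 38/207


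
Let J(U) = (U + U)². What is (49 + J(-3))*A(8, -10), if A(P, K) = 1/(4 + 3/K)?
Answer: 850/37 ≈ 22.973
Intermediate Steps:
J(U) = 4*U² (J(U) = (2*U)² = 4*U²)
(49 + J(-3))*A(8, -10) = (49 + 4*(-3)²)*(-10/(3 + 4*(-10))) = (49 + 4*9)*(-10/(3 - 40)) = (49 + 36)*(-10/(-37)) = 85*(-10*(-1/37)) = 85*(10/37) = 850/37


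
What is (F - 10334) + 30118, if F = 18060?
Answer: 37844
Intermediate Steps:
(F - 10334) + 30118 = (18060 - 10334) + 30118 = 7726 + 30118 = 37844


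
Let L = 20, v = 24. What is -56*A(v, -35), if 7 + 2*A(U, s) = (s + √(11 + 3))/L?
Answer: 245 - 7*√14/5 ≈ 239.76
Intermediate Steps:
A(U, s) = -7/2 + s/40 + √14/40 (A(U, s) = -7/2 + ((s + √(11 + 3))/20)/2 = -7/2 + ((s + √14)*(1/20))/2 = -7/2 + (s/20 + √14/20)/2 = -7/2 + (s/40 + √14/40) = -7/2 + s/40 + √14/40)
-56*A(v, -35) = -56*(-7/2 + (1/40)*(-35) + √14/40) = -56*(-7/2 - 7/8 + √14/40) = -56*(-35/8 + √14/40) = 245 - 7*√14/5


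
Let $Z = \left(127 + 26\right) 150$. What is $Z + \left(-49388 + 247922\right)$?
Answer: $221484$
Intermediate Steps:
$Z = 22950$ ($Z = 153 \cdot 150 = 22950$)
$Z + \left(-49388 + 247922\right) = 22950 + \left(-49388 + 247922\right) = 22950 + 198534 = 221484$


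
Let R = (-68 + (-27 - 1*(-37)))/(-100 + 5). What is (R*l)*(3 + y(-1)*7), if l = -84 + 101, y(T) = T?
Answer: -3944/95 ≈ -41.516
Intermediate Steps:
R = 58/95 (R = (-68 + (-27 + 37))/(-95) = (-68 + 10)*(-1/95) = -58*(-1/95) = 58/95 ≈ 0.61053)
l = 17
(R*l)*(3 + y(-1)*7) = ((58/95)*17)*(3 - 1*7) = 986*(3 - 7)/95 = (986/95)*(-4) = -3944/95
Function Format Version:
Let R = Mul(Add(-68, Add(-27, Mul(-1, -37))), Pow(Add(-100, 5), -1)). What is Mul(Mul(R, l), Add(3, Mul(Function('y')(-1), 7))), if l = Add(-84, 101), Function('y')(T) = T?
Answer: Rational(-3944, 95) ≈ -41.516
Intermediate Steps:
R = Rational(58, 95) (R = Mul(Add(-68, Add(-27, 37)), Pow(-95, -1)) = Mul(Add(-68, 10), Rational(-1, 95)) = Mul(-58, Rational(-1, 95)) = Rational(58, 95) ≈ 0.61053)
l = 17
Mul(Mul(R, l), Add(3, Mul(Function('y')(-1), 7))) = Mul(Mul(Rational(58, 95), 17), Add(3, Mul(-1, 7))) = Mul(Rational(986, 95), Add(3, -7)) = Mul(Rational(986, 95), -4) = Rational(-3944, 95)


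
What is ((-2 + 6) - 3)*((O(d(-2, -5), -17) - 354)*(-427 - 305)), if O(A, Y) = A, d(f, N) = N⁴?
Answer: -198372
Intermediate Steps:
((-2 + 6) - 3)*((O(d(-2, -5), -17) - 354)*(-427 - 305)) = ((-2 + 6) - 3)*(((-5)⁴ - 354)*(-427 - 305)) = (4 - 3)*((625 - 354)*(-732)) = 1*(271*(-732)) = 1*(-198372) = -198372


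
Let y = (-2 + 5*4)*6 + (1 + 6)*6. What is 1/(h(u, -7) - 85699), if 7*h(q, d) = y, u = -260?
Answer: -7/599743 ≈ -1.1672e-5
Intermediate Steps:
y = 150 (y = (-2 + 20)*6 + 7*6 = 18*6 + 42 = 108 + 42 = 150)
h(q, d) = 150/7 (h(q, d) = (1/7)*150 = 150/7)
1/(h(u, -7) - 85699) = 1/(150/7 - 85699) = 1/(-599743/7) = -7/599743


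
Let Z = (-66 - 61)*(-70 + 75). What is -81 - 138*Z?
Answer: 87549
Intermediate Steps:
Z = -635 (Z = -127*5 = -635)
-81 - 138*Z = -81 - 138*(-635) = -81 + 87630 = 87549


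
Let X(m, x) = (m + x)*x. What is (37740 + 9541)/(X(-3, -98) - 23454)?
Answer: -47281/13556 ≈ -3.4878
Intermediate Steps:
X(m, x) = x*(m + x)
(37740 + 9541)/(X(-3, -98) - 23454) = (37740 + 9541)/(-98*(-3 - 98) - 23454) = 47281/(-98*(-101) - 23454) = 47281/(9898 - 23454) = 47281/(-13556) = 47281*(-1/13556) = -47281/13556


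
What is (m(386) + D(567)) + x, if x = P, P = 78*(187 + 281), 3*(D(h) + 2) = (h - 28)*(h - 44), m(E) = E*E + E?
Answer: 839549/3 ≈ 2.7985e+5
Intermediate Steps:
m(E) = E + E**2 (m(E) = E**2 + E = E + E**2)
D(h) = -2 + (-44 + h)*(-28 + h)/3 (D(h) = -2 + ((h - 28)*(h - 44))/3 = -2 + ((-28 + h)*(-44 + h))/3 = -2 + ((-44 + h)*(-28 + h))/3 = -2 + (-44 + h)*(-28 + h)/3)
P = 36504 (P = 78*468 = 36504)
x = 36504
(m(386) + D(567)) + x = (386*(1 + 386) + (1226/3 - 24*567 + (1/3)*567**2)) + 36504 = (386*387 + (1226/3 - 13608 + (1/3)*321489)) + 36504 = (149382 + (1226/3 - 13608 + 107163)) + 36504 = (149382 + 281891/3) + 36504 = 730037/3 + 36504 = 839549/3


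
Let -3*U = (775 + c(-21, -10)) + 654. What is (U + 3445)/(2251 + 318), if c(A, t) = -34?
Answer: 2980/2569 ≈ 1.1600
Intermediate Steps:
U = -465 (U = -((775 - 34) + 654)/3 = -(741 + 654)/3 = -1/3*1395 = -465)
(U + 3445)/(2251 + 318) = (-465 + 3445)/(2251 + 318) = 2980/2569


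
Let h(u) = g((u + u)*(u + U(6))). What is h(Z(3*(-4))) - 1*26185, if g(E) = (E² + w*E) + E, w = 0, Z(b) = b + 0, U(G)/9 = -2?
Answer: 492935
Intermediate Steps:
U(G) = -18 (U(G) = 9*(-2) = -18)
Z(b) = b
g(E) = E + E² (g(E) = (E² + 0*E) + E = (E² + 0) + E = E² + E = E + E²)
h(u) = 2*u*(1 + 2*u*(-18 + u))*(-18 + u) (h(u) = ((u + u)*(u - 18))*(1 + (u + u)*(u - 18)) = ((2*u)*(-18 + u))*(1 + (2*u)*(-18 + u)) = (2*u*(-18 + u))*(1 + 2*u*(-18 + u)) = 2*u*(1 + 2*u*(-18 + u))*(-18 + u))
h(Z(3*(-4))) - 1*26185 = 2*(3*(-4))*(1 + 2*(3*(-4))*(-18 + 3*(-4)))*(-18 + 3*(-4)) - 1*26185 = 2*(-12)*(1 + 2*(-12)*(-18 - 12))*(-18 - 12) - 26185 = 2*(-12)*(1 + 2*(-12)*(-30))*(-30) - 26185 = 2*(-12)*(1 + 720)*(-30) - 26185 = 2*(-12)*721*(-30) - 26185 = 519120 - 26185 = 492935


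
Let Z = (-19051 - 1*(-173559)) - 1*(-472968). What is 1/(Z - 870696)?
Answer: -1/243220 ≈ -4.1115e-6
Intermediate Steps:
Z = 627476 (Z = (-19051 + 173559) + 472968 = 154508 + 472968 = 627476)
1/(Z - 870696) = 1/(627476 - 870696) = 1/(-243220) = -1/243220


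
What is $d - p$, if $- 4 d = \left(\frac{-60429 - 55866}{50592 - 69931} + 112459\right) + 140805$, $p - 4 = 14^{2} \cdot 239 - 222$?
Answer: $- \frac{8504789647}{77356} \approx -1.0994 \cdot 10^{5}$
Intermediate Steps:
$p = 46626$ ($p = 4 - \left(222 - 14^{2} \cdot 239\right) = 4 + \left(196 \cdot 239 - 222\right) = 4 + \left(46844 - 222\right) = 4 + 46622 = 46626$)
$d = - \frac{4897988791}{77356}$ ($d = - \frac{\left(\frac{-60429 - 55866}{50592 - 69931} + 112459\right) + 140805}{4} = - \frac{\left(- \frac{116295}{-19339} + 112459\right) + 140805}{4} = - \frac{\left(\left(-116295\right) \left(- \frac{1}{19339}\right) + 112459\right) + 140805}{4} = - \frac{\left(\frac{116295}{19339} + 112459\right) + 140805}{4} = - \frac{\frac{2174960896}{19339} + 140805}{4} = \left(- \frac{1}{4}\right) \frac{4897988791}{19339} = - \frac{4897988791}{77356} \approx -63318.0$)
$d - p = - \frac{4897988791}{77356} - 46626 = - \frac{8504789647}{77356}$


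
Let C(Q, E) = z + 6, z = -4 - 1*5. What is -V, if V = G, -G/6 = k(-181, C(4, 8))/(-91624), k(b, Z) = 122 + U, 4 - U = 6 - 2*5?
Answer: -15/1762 ≈ -0.0085130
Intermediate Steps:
z = -9 (z = -4 - 5 = -9)
U = 8 (U = 4 - (6 - 2*5) = 4 - (6 - 10) = 4 - 1*(-4) = 4 + 4 = 8)
C(Q, E) = -3 (C(Q, E) = -9 + 6 = -3)
k(b, Z) = 130 (k(b, Z) = 122 + 8 = 130)
G = 15/1762 (G = -780/(-91624) = -780*(-1)/91624 = -6*(-5/3524) = 15/1762 ≈ 0.0085130)
V = 15/1762 ≈ 0.0085130
-V = -1*15/1762 = -15/1762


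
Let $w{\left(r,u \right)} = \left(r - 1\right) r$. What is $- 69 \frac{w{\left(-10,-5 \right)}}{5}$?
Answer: $-1518$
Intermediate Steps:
$w{\left(r,u \right)} = r \left(-1 + r\right)$ ($w{\left(r,u \right)} = \left(-1 + r\right) r = r \left(-1 + r\right)$)
$- 69 \frac{w{\left(-10,-5 \right)}}{5} = - 69 \frac{\left(-10\right) \left(-1 - 10\right)}{5} = - 69 \left(-10\right) \left(-11\right) \frac{1}{5} = - 69 \cdot 110 \cdot \frac{1}{5} = \left(-69\right) 22 = -1518$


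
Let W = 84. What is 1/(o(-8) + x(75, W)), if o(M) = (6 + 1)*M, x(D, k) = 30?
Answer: -1/26 ≈ -0.038462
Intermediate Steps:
o(M) = 7*M
1/(o(-8) + x(75, W)) = 1/(7*(-8) + 30) = 1/(-56 + 30) = 1/(-26) = -1/26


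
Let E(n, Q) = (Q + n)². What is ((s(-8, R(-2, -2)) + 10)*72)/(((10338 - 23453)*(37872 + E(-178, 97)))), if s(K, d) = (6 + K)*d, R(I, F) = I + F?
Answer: -144/64748755 ≈ -2.2240e-6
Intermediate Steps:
R(I, F) = F + I
s(K, d) = d*(6 + K)
((s(-8, R(-2, -2)) + 10)*72)/(((10338 - 23453)*(37872 + E(-178, 97)))) = (((-2 - 2)*(6 - 8) + 10)*72)/(((10338 - 23453)*(37872 + (97 - 178)²))) = ((-4*(-2) + 10)*72)/((-13115*(37872 + (-81)²))) = ((8 + 10)*72)/((-13115*(37872 + 6561))) = (18*72)/((-13115*44433)) = 1296/(-582738795) = 1296*(-1/582738795) = -144/64748755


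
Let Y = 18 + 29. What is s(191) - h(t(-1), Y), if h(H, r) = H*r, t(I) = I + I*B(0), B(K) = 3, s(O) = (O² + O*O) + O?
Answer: 73341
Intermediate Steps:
s(O) = O + 2*O² (s(O) = (O² + O²) + O = 2*O² + O = O + 2*O²)
t(I) = 4*I (t(I) = I + I*3 = I + 3*I = 4*I)
Y = 47
s(191) - h(t(-1), Y) = 191*(1 + 2*191) - 4*(-1)*47 = 191*(1 + 382) - (-4)*47 = 191*383 - 1*(-188) = 73153 + 188 = 73341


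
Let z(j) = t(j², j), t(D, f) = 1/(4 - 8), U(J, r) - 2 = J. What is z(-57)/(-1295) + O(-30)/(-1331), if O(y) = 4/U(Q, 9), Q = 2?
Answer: -3849/6894580 ≈ -0.00055826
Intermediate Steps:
U(J, r) = 2 + J
O(y) = 1 (O(y) = 4/(2 + 2) = 4/4 = 4*(¼) = 1)
t(D, f) = -¼ (t(D, f) = 1/(-4) = -¼)
z(j) = -¼
z(-57)/(-1295) + O(-30)/(-1331) = -¼/(-1295) + 1/(-1331) = -¼*(-1/1295) + 1*(-1/1331) = 1/5180 - 1/1331 = -3849/6894580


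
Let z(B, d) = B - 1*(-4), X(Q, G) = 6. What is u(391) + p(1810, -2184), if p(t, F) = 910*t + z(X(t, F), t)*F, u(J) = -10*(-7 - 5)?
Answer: 1625380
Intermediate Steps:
z(B, d) = 4 + B (z(B, d) = B + 4 = 4 + B)
u(J) = 120 (u(J) = -10*(-12) = 120)
p(t, F) = 10*F + 910*t (p(t, F) = 910*t + (4 + 6)*F = 910*t + 10*F = 10*F + 910*t)
u(391) + p(1810, -2184) = 120 + (10*(-2184) + 910*1810) = 120 + (-21840 + 1647100) = 120 + 1625260 = 1625380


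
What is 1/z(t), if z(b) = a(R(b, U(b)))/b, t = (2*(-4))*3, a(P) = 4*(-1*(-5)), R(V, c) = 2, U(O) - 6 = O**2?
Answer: -6/5 ≈ -1.2000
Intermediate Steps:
U(O) = 6 + O**2
a(P) = 20 (a(P) = 4*5 = 20)
t = -24 (t = -8*3 = -24)
z(b) = 20/b
1/z(t) = 1/(20/(-24)) = 1/(20*(-1/24)) = 1/(-5/6) = -6/5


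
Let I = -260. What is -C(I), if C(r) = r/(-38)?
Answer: -130/19 ≈ -6.8421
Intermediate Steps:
C(r) = -r/38 (C(r) = r*(-1/38) = -r/38)
-C(I) = -(-1)*(-260)/38 = -1*130/19 = -130/19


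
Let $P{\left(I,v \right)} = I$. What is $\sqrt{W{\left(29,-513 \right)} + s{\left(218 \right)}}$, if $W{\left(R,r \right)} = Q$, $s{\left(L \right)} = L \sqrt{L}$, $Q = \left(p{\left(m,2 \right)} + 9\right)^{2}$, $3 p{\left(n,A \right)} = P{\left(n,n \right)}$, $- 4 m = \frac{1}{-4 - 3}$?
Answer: $\frac{\sqrt{573049 + 1538208 \sqrt{218}}}{84} \approx 57.445$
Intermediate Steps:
$m = \frac{1}{28}$ ($m = - \frac{1}{4 \left(-4 - 3\right)} = - \frac{1}{4 \left(-7\right)} = \left(- \frac{1}{4}\right) \left(- \frac{1}{7}\right) = \frac{1}{28} \approx 0.035714$)
$p{\left(n,A \right)} = \frac{n}{3}$
$Q = \frac{573049}{7056}$ ($Q = \left(\frac{1}{3} \cdot \frac{1}{28} + 9\right)^{2} = \left(\frac{1}{84} + 9\right)^{2} = \left(\frac{757}{84}\right)^{2} = \frac{573049}{7056} \approx 81.214$)
$s{\left(L \right)} = L^{\frac{3}{2}}$
$W{\left(R,r \right)} = \frac{573049}{7056}$
$\sqrt{W{\left(29,-513 \right)} + s{\left(218 \right)}} = \sqrt{\frac{573049}{7056} + 218^{\frac{3}{2}}} = \sqrt{\frac{573049}{7056} + 218 \sqrt{218}}$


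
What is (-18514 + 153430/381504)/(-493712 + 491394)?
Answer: 185868727/23271744 ≈ 7.9869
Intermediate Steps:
(-18514 + 153430/381504)/(-493712 + 491394) = (-18514 + 153430*(1/381504))/(-2318) = (-18514 + 76715/190752)*(-1/2318) = -3531505813/190752*(-1/2318) = 185868727/23271744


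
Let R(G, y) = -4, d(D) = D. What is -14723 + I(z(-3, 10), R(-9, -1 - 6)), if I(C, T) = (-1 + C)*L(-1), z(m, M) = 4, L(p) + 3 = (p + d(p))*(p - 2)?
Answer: -14714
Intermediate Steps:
L(p) = -3 + 2*p*(-2 + p) (L(p) = -3 + (p + p)*(p - 2) = -3 + (2*p)*(-2 + p) = -3 + 2*p*(-2 + p))
I(C, T) = -3 + 3*C (I(C, T) = (-1 + C)*(-3 - 4*(-1) + 2*(-1)**2) = (-1 + C)*(-3 + 4 + 2*1) = (-1 + C)*(-3 + 4 + 2) = (-1 + C)*3 = -3 + 3*C)
-14723 + I(z(-3, 10), R(-9, -1 - 6)) = -14723 + (-3 + 3*4) = -14723 + (-3 + 12) = -14723 + 9 = -14714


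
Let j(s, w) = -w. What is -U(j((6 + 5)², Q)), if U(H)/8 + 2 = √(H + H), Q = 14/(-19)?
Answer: 16 - 16*√133/19 ≈ 6.2884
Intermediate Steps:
Q = -14/19 (Q = 14*(-1/19) = -14/19 ≈ -0.73684)
U(H) = -16 + 8*√2*√H (U(H) = -16 + 8*√(H + H) = -16 + 8*√(2*H) = -16 + 8*(√2*√H) = -16 + 8*√2*√H)
-U(j((6 + 5)², Q)) = -(-16 + 8*√2*√(-1*(-14/19))) = -(-16 + 8*√2*√(14/19)) = -(-16 + 8*√2*(√266/19)) = -(-16 + 16*√133/19) = 16 - 16*√133/19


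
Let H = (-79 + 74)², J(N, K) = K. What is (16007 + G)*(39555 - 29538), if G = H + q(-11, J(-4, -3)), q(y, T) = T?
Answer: 160562493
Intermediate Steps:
H = 25 (H = (-5)² = 25)
G = 22 (G = 25 - 3 = 22)
(16007 + G)*(39555 - 29538) = (16007 + 22)*(39555 - 29538) = 16029*10017 = 160562493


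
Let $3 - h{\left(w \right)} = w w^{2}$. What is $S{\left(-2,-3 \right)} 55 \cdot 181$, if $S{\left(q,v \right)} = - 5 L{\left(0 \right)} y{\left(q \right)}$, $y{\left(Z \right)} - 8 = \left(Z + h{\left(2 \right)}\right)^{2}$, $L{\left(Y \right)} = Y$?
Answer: $0$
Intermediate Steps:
$h{\left(w \right)} = 3 - w^{3}$ ($h{\left(w \right)} = 3 - w w^{2} = 3 - w^{3}$)
$y{\left(Z \right)} = 8 + \left(-5 + Z\right)^{2}$ ($y{\left(Z \right)} = 8 + \left(Z + \left(3 - 2^{3}\right)\right)^{2} = 8 + \left(Z + \left(3 - 8\right)\right)^{2} = 8 + \left(Z - 5\right)^{2} = 8 + \left(-5 + Z\right)^{2}$)
$S{\left(q,v \right)} = 0$ ($S{\left(q,v \right)} = \left(-5\right) 0 \left(8 + \left(-5 + q\right)^{2}\right) = 0 \left(8 + \left(-5 + q\right)^{2}\right) = 0$)
$S{\left(-2,-3 \right)} 55 \cdot 181 = 0 \cdot 55 \cdot 181 = 0 \cdot 181 = 0$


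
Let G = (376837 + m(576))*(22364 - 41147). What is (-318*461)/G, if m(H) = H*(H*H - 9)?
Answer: 48866/1198822652169 ≈ 4.0762e-8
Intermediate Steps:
m(H) = H*(-9 + H²) (m(H) = H*(H² - 9) = H*(-9 + H²))
G = -3596467956507 (G = (376837 + 576*(-9 + 576²))*(22364 - 41147) = (376837 + 576*(-9 + 331776))*(-18783) = (376837 + 576*331767)*(-18783) = (376837 + 191097792)*(-18783) = 191474629*(-18783) = -3596467956507)
(-318*461)/G = -318*461/(-3596467956507) = -146598*(-1/3596467956507) = 48866/1198822652169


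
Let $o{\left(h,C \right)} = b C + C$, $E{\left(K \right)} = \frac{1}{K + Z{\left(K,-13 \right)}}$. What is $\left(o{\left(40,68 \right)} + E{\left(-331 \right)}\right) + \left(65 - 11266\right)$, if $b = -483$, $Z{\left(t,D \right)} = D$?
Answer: $- \frac{15128089}{344} \approx -43977.0$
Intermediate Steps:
$E{\left(K \right)} = \frac{1}{-13 + K}$ ($E{\left(K \right)} = \frac{1}{K - 13} = \frac{1}{-13 + K}$)
$o{\left(h,C \right)} = - 482 C$ ($o{\left(h,C \right)} = - 483 C + C = - 482 C$)
$\left(o{\left(40,68 \right)} + E{\left(-331 \right)}\right) + \left(65 - 11266\right) = \left(\left(-482\right) 68 + \frac{1}{-13 - 331}\right) + \left(65 - 11266\right) = \left(-32776 + \frac{1}{-344}\right) + \left(65 - 11266\right) = \left(-32776 - \frac{1}{344}\right) - 11201 = - \frac{11274945}{344} - 11201 = - \frac{15128089}{344}$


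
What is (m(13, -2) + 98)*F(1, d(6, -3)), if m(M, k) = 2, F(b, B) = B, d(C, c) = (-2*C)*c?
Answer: 3600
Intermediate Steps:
d(C, c) = -2*C*c
(m(13, -2) + 98)*F(1, d(6, -3)) = (2 + 98)*(-2*6*(-3)) = 100*36 = 3600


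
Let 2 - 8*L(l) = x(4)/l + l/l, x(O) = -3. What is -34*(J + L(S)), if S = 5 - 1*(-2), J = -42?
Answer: 19907/14 ≈ 1421.9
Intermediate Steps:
S = 7 (S = 5 + 2 = 7)
L(l) = ⅛ + 3/(8*l) (L(l) = ¼ - (-3/l + l/l)/8 = ¼ - (-3/l + 1)/8 = ¼ - (1 - 3/l)/8 = ¼ + (-⅛ + 3/(8*l)) = ⅛ + 3/(8*l))
-34*(J + L(S)) = -34*(-42 + (⅛)*(3 + 7)/7) = -34*(-42 + (⅛)*(⅐)*10) = -34*(-42 + 5/28) = -34*(-1171/28) = 19907/14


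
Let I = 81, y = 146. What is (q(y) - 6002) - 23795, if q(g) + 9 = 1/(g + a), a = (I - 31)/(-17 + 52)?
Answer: -30759785/1032 ≈ -29806.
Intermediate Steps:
a = 10/7 (a = (81 - 31)/(-17 + 52) = 50/35 = 50*(1/35) = 10/7 ≈ 1.4286)
q(g) = -9 + 1/(10/7 + g) (q(g) = -9 + 1/(g + 10/7) = -9 + 1/(10/7 + g))
(q(y) - 6002) - 23795 = ((-83 - 63*146)/(10 + 7*146) - 6002) - 23795 = ((-83 - 9198)/(10 + 1022) - 6002) - 23795 = (-9281/1032 - 6002) - 23795 = -6203345/1032 - 23795 = -30759785/1032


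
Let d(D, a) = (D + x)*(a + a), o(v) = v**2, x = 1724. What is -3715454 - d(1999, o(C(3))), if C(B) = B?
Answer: -3782468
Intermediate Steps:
d(D, a) = 2*a*(1724 + D) (d(D, a) = (D + 1724)*(a + a) = (1724 + D)*(2*a) = 2*a*(1724 + D))
-3715454 - d(1999, o(C(3))) = -3715454 - 2*3**2*(1724 + 1999) = -3715454 - 2*9*3723 = -3715454 - 1*67014 = -3715454 - 67014 = -3782468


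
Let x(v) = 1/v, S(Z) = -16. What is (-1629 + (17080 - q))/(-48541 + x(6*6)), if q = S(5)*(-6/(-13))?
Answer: -7234524/22717175 ≈ -0.31846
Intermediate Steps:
q = -96/13 (q = -(-96)/(-13) = -(-96)*(-1)/13 = -16*6/13 = -96/13 ≈ -7.3846)
(-1629 + (17080 - q))/(-48541 + x(6*6)) = (-1629 + (17080 - 1*(-96/13)))/(-48541 + 1/(6*6)) = (-1629 + (17080 + 96/13))/(-48541 + 1/36) = (-1629 + 222136/13)/(-48541 + 1/36) = 200959/(13*(-1747475/36)) = (200959/13)*(-36/1747475) = -7234524/22717175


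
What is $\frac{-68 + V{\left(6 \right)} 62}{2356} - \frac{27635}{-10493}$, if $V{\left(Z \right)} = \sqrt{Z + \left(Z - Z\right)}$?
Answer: $\frac{16098634}{6180377} + \frac{\sqrt{6}}{38} \approx 2.6693$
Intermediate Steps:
$V{\left(Z \right)} = \sqrt{Z}$ ($V{\left(Z \right)} = \sqrt{Z + 0} = \sqrt{Z}$)
$\frac{-68 + V{\left(6 \right)} 62}{2356} - \frac{27635}{-10493} = \frac{-68 + \sqrt{6} \cdot 62}{2356} - \frac{27635}{-10493} = \left(-68 + 62 \sqrt{6}\right) \frac{1}{2356} - - \frac{27635}{10493} = \left(- \frac{17}{589} + \frac{\sqrt{6}}{38}\right) + \frac{27635}{10493} = \frac{16098634}{6180377} + \frac{\sqrt{6}}{38}$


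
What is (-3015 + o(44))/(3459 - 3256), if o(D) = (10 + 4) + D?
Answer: -2957/203 ≈ -14.566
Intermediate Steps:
o(D) = 14 + D
(-3015 + o(44))/(3459 - 3256) = (-3015 + (14 + 44))/(3459 - 3256) = (-3015 + 58)/203 = -2957*1/203 = -2957/203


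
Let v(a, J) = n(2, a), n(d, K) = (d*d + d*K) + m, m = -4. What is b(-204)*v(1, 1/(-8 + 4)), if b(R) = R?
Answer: -408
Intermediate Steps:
n(d, K) = -4 + d**2 + K*d (n(d, K) = (d*d + d*K) - 4 = (d**2 + K*d) - 4 = -4 + d**2 + K*d)
v(a, J) = 2*a (v(a, J) = -4 + 2**2 + a*2 = -4 + 4 + 2*a = 2*a)
b(-204)*v(1, 1/(-8 + 4)) = -408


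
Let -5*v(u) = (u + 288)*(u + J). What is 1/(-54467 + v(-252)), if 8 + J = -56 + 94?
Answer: -5/264343 ≈ -1.8915e-5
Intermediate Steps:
J = 30 (J = -8 + (-56 + 94) = -8 + 38 = 30)
v(u) = -(30 + u)*(288 + u)/5 (v(u) = -(u + 288)*(u + 30)/5 = -(288 + u)*(30 + u)/5 = -(30 + u)*(288 + u)/5)
1/(-54467 + v(-252)) = 1/(-54467 + (-1728 - 318/5*(-252) - ⅕*(-252)²)) = 1/(-54467 + (-1728 + 80136/5 - ⅕*63504)) = 1/(-54467 + (-1728 + 80136/5 - 63504/5)) = 1/(-54467 + 7992/5) = 1/(-264343/5) = -5/264343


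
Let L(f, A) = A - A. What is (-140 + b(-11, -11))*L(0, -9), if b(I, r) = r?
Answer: 0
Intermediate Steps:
L(f, A) = 0
(-140 + b(-11, -11))*L(0, -9) = (-140 - 11)*0 = -151*0 = 0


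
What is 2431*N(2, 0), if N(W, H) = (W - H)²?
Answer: 9724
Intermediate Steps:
2431*N(2, 0) = 2431*(0 - 1*2)² = 2431*(0 - 2)² = 2431*(-2)² = 2431*4 = 9724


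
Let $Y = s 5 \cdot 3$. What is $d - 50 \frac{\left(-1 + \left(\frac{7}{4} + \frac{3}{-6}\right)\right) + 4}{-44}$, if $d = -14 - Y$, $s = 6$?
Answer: $- \frac{8727}{88} \approx -99.17$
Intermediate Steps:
$Y = 90$ ($Y = 6 \cdot 5 \cdot 3 = 30 \cdot 3 = 90$)
$d = -104$ ($d = -14 - 90 = -104$)
$d - 50 \frac{\left(-1 + \left(\frac{7}{4} + \frac{3}{-6}\right)\right) + 4}{-44} = -104 - 50 \frac{\left(-1 + \left(\frac{7}{4} + \frac{3}{-6}\right)\right) + 4}{-44} = -104 - 50 \left(\left(-1 + \left(7 \cdot \frac{1}{4} + 3 \left(- \frac{1}{6}\right)\right)\right) + 4\right) \left(- \frac{1}{44}\right) = -104 - 50 \left(\left(-1 + \left(\frac{7}{4} - \frac{1}{2}\right)\right) + 4\right) \left(- \frac{1}{44}\right) = -104 - 50 \left(\left(-1 + \frac{5}{4}\right) + 4\right) \left(- \frac{1}{44}\right) = -104 - 50 \left(\frac{1}{4} + 4\right) \left(- \frac{1}{44}\right) = -104 - 50 \cdot \frac{17}{4} \left(- \frac{1}{44}\right) = -104 - - \frac{425}{88} = -104 + \frac{425}{88} = - \frac{8727}{88}$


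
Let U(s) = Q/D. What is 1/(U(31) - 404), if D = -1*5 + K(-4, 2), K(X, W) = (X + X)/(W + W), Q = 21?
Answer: -1/407 ≈ -0.0024570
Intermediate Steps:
K(X, W) = X/W (K(X, W) = (2*X)/((2*W)) = (2*X)*(1/(2*W)) = X/W)
D = -7 (D = -1*5 - 4/2 = -5 - 4*1/2 = -5 - 2 = -7)
U(s) = -3 (U(s) = 21/(-7) = 21*(-1/7) = -3)
1/(U(31) - 404) = 1/(-3 - 404) = 1/(-407) = -1/407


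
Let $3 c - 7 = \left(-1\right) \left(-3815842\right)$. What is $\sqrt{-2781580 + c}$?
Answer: $\frac{i \sqrt{13586673}}{3} \approx 1228.7 i$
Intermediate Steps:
$c = \frac{3815849}{3}$ ($c = \frac{7}{3} + \frac{\left(-1\right) \left(-3815842\right)}{3} = \frac{7}{3} + \frac{1}{3} \cdot 3815842 = \frac{7}{3} + \frac{3815842}{3} = \frac{3815849}{3} \approx 1.272 \cdot 10^{6}$)
$\sqrt{-2781580 + c} = \sqrt{-2781580 + \frac{3815849}{3}} = \sqrt{- \frac{4528891}{3}} = \frac{i \sqrt{13586673}}{3}$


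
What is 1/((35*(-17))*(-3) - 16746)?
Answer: -1/14961 ≈ -6.6840e-5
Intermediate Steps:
1/((35*(-17))*(-3) - 16746) = 1/(-595*(-3) - 16746) = 1/(1785 - 16746) = 1/(-14961) = -1/14961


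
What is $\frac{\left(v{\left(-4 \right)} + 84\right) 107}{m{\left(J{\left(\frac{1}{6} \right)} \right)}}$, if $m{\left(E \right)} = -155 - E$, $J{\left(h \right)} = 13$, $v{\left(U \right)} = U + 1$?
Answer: $- \frac{2889}{56} \approx -51.589$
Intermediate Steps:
$v{\left(U \right)} = 1 + U$
$\frac{\left(v{\left(-4 \right)} + 84\right) 107}{m{\left(J{\left(\frac{1}{6} \right)} \right)}} = \frac{\left(\left(1 - 4\right) + 84\right) 107}{-155 - 13} = \frac{\left(-3 + 84\right) 107}{-155 - 13} = \frac{81 \cdot 107}{-168} = 8667 \left(- \frac{1}{168}\right) = - \frac{2889}{56}$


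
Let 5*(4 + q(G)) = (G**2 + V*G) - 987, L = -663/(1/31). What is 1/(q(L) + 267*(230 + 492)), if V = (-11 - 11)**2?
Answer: 1/82688204 ≈ 1.2094e-8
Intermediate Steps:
V = 484 (V = (-22)**2 = 484)
L = -20553 (L = -663/1/31 = -663*31 = -20553)
q(G) = -1007/5 + G**2/5 + 484*G/5 (q(G) = -4 + ((G**2 + 484*G) - 987)/5 = -4 + (-987 + G**2 + 484*G)/5 = -4 + (-987/5 + G**2/5 + 484*G/5) = -1007/5 + G**2/5 + 484*G/5)
1/(q(L) + 267*(230 + 492)) = 1/((-1007/5 + (1/5)*(-20553)**2 + (484/5)*(-20553)) + 267*(230 + 492)) = 1/((-1007/5 + (1/5)*422425809 - 9947652/5) + 267*722) = 1/((-1007/5 + 422425809/5 - 9947652/5) + 192774) = 1/(82495430 + 192774) = 1/82688204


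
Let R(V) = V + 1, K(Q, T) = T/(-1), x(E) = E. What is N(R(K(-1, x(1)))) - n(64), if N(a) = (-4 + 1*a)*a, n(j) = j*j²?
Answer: -262144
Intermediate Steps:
K(Q, T) = -T (K(Q, T) = T*(-1) = -T)
R(V) = 1 + V
n(j) = j³
N(a) = a*(-4 + a) (N(a) = (-4 + a)*a = a*(-4 + a))
N(R(K(-1, x(1)))) - n(64) = (1 - 1*1)*(-4 + (1 - 1*1)) - 1*64³ = (1 - 1)*(-4 + (1 - 1)) - 1*262144 = 0*(-4 + 0) - 262144 = 0*(-4) - 262144 = 0 - 262144 = -262144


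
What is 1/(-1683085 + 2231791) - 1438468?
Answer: -789296022407/548706 ≈ -1.4385e+6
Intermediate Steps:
1/(-1683085 + 2231791) - 1438468 = 1/548706 - 1438468 = -789296022407/548706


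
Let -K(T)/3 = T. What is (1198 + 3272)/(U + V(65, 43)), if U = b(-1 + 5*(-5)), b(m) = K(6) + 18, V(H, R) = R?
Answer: 4470/43 ≈ 103.95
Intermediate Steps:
K(T) = -3*T
b(m) = 0 (b(m) = -3*6 + 18 = -18 + 18 = 0)
U = 0
(1198 + 3272)/(U + V(65, 43)) = (1198 + 3272)/(0 + 43) = 4470/43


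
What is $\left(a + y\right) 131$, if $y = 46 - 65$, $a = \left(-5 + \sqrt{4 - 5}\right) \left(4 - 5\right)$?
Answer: $-1834 - 131 i \approx -1834.0 - 131.0 i$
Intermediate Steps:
$a = 5 - i$ ($a = \left(-5 + \sqrt{-1}\right) \left(4 - 5\right) = \left(-5 + i\right) \left(-1\right) = 5 - i \approx 5.0 - 1.0 i$)
$y = -19$
$\left(a + y\right) 131 = \left(\left(5 - i\right) - 19\right) 131 = \left(-14 - i\right) 131 = -1834 - 131 i$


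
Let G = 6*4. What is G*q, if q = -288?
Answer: -6912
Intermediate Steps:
G = 24
G*q = 24*(-288) = -6912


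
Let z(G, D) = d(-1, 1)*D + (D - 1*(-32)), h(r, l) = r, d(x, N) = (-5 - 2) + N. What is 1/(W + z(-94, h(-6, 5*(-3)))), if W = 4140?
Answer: 1/4202 ≈ 0.00023798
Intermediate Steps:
d(x, N) = -7 + N
z(G, D) = 32 - 5*D (z(G, D) = (-7 + 1)*D + (D - 1*(-32)) = -6*D + (D + 32) = -6*D + (32 + D) = 32 - 5*D)
1/(W + z(-94, h(-6, 5*(-3)))) = 1/(4140 + (32 - 5*(-6))) = 1/(4140 + (32 + 30)) = 1/(4140 + 62) = 1/4202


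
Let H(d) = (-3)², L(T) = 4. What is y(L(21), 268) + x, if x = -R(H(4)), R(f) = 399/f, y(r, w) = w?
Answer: 671/3 ≈ 223.67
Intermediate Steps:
H(d) = 9
x = -133/3 (x = -399/9 = -1*133/3 = -133/3 ≈ -44.333)
y(L(21), 268) + x = 268 - 133/3 = 671/3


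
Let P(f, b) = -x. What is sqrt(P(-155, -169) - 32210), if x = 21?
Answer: I*sqrt(32231) ≈ 179.53*I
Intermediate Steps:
P(f, b) = -21 (P(f, b) = -1*21 = -21)
sqrt(P(-155, -169) - 32210) = sqrt(-21 - 32210) = sqrt(-32231) = I*sqrt(32231)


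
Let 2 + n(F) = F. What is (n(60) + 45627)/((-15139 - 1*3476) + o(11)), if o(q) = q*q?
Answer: -45685/18494 ≈ -2.4703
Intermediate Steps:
n(F) = -2 + F
o(q) = q²
(n(60) + 45627)/((-15139 - 1*3476) + o(11)) = ((-2 + 60) + 45627)/((-15139 - 1*3476) + 11²) = (58 + 45627)/((-15139 - 3476) + 121) = 45685/(-18615 + 121) = 45685/(-18494) = 45685*(-1/18494) = -45685/18494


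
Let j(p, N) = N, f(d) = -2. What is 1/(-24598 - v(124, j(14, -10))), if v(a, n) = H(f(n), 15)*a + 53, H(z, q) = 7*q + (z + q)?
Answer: -1/39283 ≈ -2.5456e-5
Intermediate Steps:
H(z, q) = z + 8*q (H(z, q) = 7*q + (q + z) = z + 8*q)
v(a, n) = 53 + 118*a (v(a, n) = (-2 + 8*15)*a + 53 = (-2 + 120)*a + 53 = 118*a + 53 = 53 + 118*a)
1/(-24598 - v(124, j(14, -10))) = 1/(-24598 - (53 + 118*124)) = 1/(-24598 - (53 + 14632)) = 1/(-24598 - 1*14685) = 1/(-24598 - 14685) = 1/(-39283) = -1/39283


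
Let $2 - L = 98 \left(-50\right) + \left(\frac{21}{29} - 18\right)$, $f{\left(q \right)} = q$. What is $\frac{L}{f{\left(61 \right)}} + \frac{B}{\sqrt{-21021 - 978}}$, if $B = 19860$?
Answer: $\frac{142659}{1769} - \frac{6620 i \sqrt{21999}}{7333} \approx 80.644 - 133.9 i$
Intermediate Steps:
$L = \frac{142659}{29}$ ($L = 2 - \left(98 \left(-50\right) + \left(\frac{21}{29} - 18\right)\right) = 2 - \left(-4900 + \left(21 \cdot \frac{1}{29} - 18\right)\right) = 2 - \left(-4900 + \left(\frac{21}{29} - 18\right)\right) = 2 - \left(-4900 - \frac{501}{29}\right) = 2 - - \frac{142601}{29} = 2 + \frac{142601}{29} = \frac{142659}{29} \approx 4919.3$)
$\frac{L}{f{\left(61 \right)}} + \frac{B}{\sqrt{-21021 - 978}} = \frac{142659}{29 \cdot 61} + \frac{19860}{\sqrt{-21021 - 978}} = \frac{142659}{29} \cdot \frac{1}{61} + \frac{19860}{\sqrt{-21999}} = \frac{142659}{1769} + \frac{19860}{i \sqrt{21999}} = \frac{142659}{1769} + 19860 \left(- \frac{i \sqrt{21999}}{21999}\right) = \frac{142659}{1769} - \frac{6620 i \sqrt{21999}}{7333}$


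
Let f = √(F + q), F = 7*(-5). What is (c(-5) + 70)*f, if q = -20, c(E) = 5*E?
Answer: 45*I*√55 ≈ 333.73*I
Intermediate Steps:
F = -35
f = I*√55 (f = √(-35 - 20) = √(-55) = I*√55 ≈ 7.4162*I)
(c(-5) + 70)*f = (5*(-5) + 70)*(I*√55) = (-25 + 70)*(I*√55) = 45*(I*√55) = 45*I*√55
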